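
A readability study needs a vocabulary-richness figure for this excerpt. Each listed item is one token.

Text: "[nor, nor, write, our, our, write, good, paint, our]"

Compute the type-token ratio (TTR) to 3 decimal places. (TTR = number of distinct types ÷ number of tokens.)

N = 9 tokens, V = 5 types.
TTR = V / N = 5 / 9 = 0.556

0.556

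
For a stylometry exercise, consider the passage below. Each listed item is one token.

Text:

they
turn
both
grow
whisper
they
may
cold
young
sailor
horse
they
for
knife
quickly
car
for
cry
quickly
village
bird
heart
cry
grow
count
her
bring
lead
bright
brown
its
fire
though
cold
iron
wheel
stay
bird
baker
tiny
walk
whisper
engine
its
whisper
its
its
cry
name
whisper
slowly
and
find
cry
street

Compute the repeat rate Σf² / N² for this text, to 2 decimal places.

Frequencies: whisper:4, cry:4, its:4, they:3, grow:2, cold:2, for:2, quickly:2, bird:2, turn:1, both:1, may:1, young:1, sailor:1, horse:1, knife:1, car:1, village:1, heart:1, count:1, … (19 more, each freq 1)
Σf² = 107; N² = 3025
Repeat rate = 107 / 3025 = 0.04

0.04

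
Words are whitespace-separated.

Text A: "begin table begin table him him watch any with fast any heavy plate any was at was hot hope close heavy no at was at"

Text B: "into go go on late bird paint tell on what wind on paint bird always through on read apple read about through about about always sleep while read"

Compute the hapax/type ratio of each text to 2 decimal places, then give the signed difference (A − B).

A: hapax=8, V=15, ratio=0.53
B: hapax=8, V=16, ratio=0.50
Difference = 0.53 − 0.50 = 0.03

0.03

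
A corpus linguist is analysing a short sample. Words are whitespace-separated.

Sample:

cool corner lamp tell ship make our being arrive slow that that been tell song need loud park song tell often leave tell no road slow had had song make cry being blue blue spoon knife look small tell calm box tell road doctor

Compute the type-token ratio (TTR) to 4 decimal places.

N = 44 tokens, V = 30 types.
TTR = V / N = 30 / 44 = 0.6818

0.6818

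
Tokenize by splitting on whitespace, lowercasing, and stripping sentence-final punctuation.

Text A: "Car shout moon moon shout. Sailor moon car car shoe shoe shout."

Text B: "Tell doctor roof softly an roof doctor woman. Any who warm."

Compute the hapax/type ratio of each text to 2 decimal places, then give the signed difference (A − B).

A: hapax=1, V=5, ratio=0.20
B: hapax=7, V=9, ratio=0.78
Difference = 0.20 − 0.78 = -0.58

-0.58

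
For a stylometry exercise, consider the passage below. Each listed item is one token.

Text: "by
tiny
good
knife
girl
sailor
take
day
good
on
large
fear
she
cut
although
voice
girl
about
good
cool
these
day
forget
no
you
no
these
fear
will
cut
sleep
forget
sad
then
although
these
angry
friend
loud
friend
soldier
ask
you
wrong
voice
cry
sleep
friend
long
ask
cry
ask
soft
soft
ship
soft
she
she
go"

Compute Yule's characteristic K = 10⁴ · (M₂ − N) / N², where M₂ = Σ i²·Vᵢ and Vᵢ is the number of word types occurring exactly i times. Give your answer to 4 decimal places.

166.6188

Frequencies: good:3, she:3, these:3, friend:3, ask:3, soft:3, girl:2, day:2, fear:2, cut:2, although:2, voice:2, forget:2, no:2, you:2, sleep:2, cry:2, by:1, tiny:1, knife:1, … (16 more, each freq 1)
N = 59. Frequency spectrum: V_1=19, V_2=11, V_3=6
M₂ = 1²·19 + 2²·11 + 3²·6 = 117
K = 10000 × (117 − 59) / 59² = 166.6188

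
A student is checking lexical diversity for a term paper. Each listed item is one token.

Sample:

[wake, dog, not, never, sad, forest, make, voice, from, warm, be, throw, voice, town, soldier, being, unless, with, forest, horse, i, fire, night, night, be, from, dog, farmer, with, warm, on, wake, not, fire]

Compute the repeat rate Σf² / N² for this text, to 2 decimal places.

Frequencies: wake:2, dog:2, not:2, forest:2, voice:2, from:2, warm:2, be:2, with:2, fire:2, night:2, never:1, sad:1, make:1, throw:1, town:1, soldier:1, being:1, unless:1, horse:1, … (3 more, each freq 1)
Σf² = 56; N² = 1156
Repeat rate = 56 / 1156 = 0.05

0.05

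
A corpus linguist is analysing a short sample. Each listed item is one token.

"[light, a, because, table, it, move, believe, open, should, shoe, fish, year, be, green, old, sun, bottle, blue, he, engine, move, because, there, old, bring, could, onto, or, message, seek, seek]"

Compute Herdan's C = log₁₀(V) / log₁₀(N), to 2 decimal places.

N = 31, V = 27.
log₁₀(V) = 1.431364, log₁₀(N) = 1.491362
C = 1.431364 / 1.491362 = 0.96

0.96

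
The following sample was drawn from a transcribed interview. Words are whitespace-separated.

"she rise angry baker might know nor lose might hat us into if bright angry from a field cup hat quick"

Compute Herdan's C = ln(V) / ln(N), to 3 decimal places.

N = 21, V = 18.
ln(V) = 2.890372, ln(N) = 3.044522
C = 2.890372 / 3.044522 = 0.949

0.949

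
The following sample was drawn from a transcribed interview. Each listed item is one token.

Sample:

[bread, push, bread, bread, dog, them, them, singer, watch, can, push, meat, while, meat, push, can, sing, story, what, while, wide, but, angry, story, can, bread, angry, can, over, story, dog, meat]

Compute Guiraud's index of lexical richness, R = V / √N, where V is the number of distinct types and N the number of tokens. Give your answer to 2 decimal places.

N = 32, V = 16.
√N = 5.656854
R = 16 / 5.656854 = 2.83

2.83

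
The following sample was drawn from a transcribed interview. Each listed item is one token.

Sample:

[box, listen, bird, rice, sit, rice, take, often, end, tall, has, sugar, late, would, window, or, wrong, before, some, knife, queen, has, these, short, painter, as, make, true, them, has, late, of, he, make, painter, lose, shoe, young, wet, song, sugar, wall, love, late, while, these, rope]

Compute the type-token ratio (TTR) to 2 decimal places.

N = 47 tokens, V = 38 types.
TTR = V / N = 38 / 47 = 0.81

0.81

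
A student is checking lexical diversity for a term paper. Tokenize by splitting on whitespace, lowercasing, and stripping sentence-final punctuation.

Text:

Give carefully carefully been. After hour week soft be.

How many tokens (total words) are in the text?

Tokens: give, carefully, carefully, been, after, hour, week, soft, be
N = 9

9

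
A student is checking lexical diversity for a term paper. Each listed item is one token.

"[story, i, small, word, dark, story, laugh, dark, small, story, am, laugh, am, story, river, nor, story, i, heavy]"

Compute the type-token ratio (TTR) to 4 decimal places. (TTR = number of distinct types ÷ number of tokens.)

N = 19 tokens, V = 10 types.
TTR = V / N = 10 / 19 = 0.5263

0.5263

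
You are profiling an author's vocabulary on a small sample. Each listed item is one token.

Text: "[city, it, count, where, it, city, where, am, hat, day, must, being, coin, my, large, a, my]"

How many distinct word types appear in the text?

Distinct types: {a, am, being, city, coin, count, day, hat, it, large, must, my, where}
V = 13

13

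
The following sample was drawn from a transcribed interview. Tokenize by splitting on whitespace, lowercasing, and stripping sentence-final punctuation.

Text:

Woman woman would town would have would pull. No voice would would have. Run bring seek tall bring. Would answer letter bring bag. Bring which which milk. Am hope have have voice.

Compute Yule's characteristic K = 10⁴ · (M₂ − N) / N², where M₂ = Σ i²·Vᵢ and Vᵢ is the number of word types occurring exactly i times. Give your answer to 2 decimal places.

585.94

Frequencies: would:6, have:4, bring:4, woman:2, voice:2, which:2, town:1, pull:1, no:1, run:1, seek:1, tall:1, answer:1, letter:1, bag:1, milk:1, am:1, hope:1
N = 32. Frequency spectrum: V_1=12, V_2=3, V_4=2, V_6=1
M₂ = 1²·12 + 2²·3 + 4²·2 + 6²·1 = 92
K = 10000 × (92 − 32) / 32² = 585.94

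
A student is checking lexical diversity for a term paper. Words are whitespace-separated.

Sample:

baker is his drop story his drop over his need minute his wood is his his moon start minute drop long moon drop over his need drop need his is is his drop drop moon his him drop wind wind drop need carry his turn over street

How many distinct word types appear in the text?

Distinct types: {baker, carry, drop, him, his, is, long, minute, moon, need, over, start, story, street, turn, wind, wood}
V = 17

17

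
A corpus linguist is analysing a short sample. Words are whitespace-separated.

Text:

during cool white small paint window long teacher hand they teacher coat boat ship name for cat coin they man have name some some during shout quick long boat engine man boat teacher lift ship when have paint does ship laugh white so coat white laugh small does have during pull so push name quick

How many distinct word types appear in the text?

30

Distinct types: {boat, cat, coat, coin, cool, does, during, engine, for, hand, have, laugh, lift, long, man, name, paint, pull, push, quick, ship, shout, small, so, some, teacher, they, when, white, window}
V = 30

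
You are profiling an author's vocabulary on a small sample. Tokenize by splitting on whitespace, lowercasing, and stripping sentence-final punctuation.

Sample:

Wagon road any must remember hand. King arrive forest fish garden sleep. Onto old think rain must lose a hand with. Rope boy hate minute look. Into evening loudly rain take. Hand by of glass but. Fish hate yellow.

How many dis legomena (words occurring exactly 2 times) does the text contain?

Frequencies: hand:3, must:2, fish:2, rain:2, hate:2, wagon:1, road:1, any:1, remember:1, king:1, arrive:1, forest:1, garden:1, sleep:1, onto:1, old:1, think:1, lose:1, a:1, with:1, … (13 more, each freq 1)
Words with frequency 2: fish, hate, must, rain

4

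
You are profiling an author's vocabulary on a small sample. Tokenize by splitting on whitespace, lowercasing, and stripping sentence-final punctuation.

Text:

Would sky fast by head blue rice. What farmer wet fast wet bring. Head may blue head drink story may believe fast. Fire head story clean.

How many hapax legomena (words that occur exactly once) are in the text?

Frequencies: head:4, fast:3, blue:2, wet:2, may:2, story:2, would:1, sky:1, by:1, rice:1, what:1, farmer:1, bring:1, drink:1, believe:1, fire:1, clean:1
Hapax (freq=1): believe, bring, by, clean, drink, farmer, fire, rice, sky, what, would

11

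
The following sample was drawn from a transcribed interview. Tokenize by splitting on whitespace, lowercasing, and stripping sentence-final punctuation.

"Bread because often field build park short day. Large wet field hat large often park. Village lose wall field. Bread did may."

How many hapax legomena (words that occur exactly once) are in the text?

11

Frequencies: field:3, bread:2, often:2, park:2, large:2, because:1, build:1, short:1, day:1, wet:1, hat:1, village:1, lose:1, wall:1, did:1, may:1
Hapax (freq=1): because, build, day, did, hat, lose, may, short, village, wall, wet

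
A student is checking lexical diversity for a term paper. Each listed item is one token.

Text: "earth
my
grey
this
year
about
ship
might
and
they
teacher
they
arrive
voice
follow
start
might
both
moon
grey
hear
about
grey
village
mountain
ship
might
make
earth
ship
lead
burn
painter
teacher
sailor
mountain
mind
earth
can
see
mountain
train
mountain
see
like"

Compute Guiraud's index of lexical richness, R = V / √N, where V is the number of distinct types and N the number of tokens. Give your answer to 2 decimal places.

4.47

N = 45, V = 30.
√N = 6.708204
R = 30 / 6.708204 = 4.47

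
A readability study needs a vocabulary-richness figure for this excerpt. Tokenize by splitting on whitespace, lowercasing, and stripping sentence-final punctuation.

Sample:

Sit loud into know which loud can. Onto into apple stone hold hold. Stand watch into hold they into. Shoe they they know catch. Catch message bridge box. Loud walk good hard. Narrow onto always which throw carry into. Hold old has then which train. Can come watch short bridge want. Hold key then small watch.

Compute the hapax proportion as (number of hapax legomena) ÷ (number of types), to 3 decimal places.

Frequencies: into:5, hold:5, loud:3, which:3, watch:3, they:3, know:2, can:2, onto:2, catch:2, bridge:2, then:2, sit:1, apple:1, stone:1, stand:1, shoe:1, message:1, box:1, walk:1, … (14 more, each freq 1)
Hapax count = 22; type count = 34.
Ratio = 22 / 34 = 0.647

0.647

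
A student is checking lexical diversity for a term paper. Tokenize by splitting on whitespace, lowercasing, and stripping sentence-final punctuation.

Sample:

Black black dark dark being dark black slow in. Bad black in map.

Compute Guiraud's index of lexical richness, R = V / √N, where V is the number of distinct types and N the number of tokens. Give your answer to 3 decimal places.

1.941

N = 13, V = 7.
√N = 3.605551
R = 7 / 3.605551 = 1.941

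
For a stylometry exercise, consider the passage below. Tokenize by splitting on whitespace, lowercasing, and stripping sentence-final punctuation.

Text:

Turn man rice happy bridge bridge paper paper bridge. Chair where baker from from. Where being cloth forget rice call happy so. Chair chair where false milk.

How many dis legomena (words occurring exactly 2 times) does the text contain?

4

Frequencies: bridge:3, chair:3, where:3, rice:2, happy:2, paper:2, from:2, turn:1, man:1, baker:1, being:1, cloth:1, forget:1, call:1, so:1, false:1, milk:1
Words with frequency 2: from, happy, paper, rice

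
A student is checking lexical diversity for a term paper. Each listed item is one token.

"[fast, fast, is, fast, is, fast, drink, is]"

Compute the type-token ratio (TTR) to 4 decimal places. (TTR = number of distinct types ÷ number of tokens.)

0.3750

N = 8 tokens, V = 3 types.
TTR = V / N = 3 / 8 = 0.3750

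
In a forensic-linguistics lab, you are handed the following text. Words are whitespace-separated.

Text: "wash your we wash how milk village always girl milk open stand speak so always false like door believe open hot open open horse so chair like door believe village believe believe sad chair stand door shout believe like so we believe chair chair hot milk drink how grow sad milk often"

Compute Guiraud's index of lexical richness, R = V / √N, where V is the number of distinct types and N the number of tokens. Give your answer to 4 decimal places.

3.3282

N = 52, V = 24.
√N = 7.211103
R = 24 / 7.211103 = 3.3282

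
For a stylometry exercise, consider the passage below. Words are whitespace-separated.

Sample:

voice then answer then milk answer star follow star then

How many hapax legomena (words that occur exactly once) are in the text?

Frequencies: then:3, answer:2, star:2, voice:1, milk:1, follow:1
Hapax (freq=1): follow, milk, voice

3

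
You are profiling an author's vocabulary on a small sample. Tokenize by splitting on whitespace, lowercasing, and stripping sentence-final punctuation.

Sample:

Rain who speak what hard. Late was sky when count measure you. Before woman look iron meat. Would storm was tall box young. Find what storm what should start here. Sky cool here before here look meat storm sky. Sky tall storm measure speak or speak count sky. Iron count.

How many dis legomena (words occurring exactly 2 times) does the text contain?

Frequencies: sky:5, storm:4, speak:3, what:3, count:3, here:3, was:2, measure:2, before:2, look:2, iron:2, meat:2, tall:2, rain:1, who:1, hard:1, late:1, when:1, you:1, woman:1, … (8 more, each freq 1)
Words with frequency 2: before, iron, look, measure, meat, tall, was

7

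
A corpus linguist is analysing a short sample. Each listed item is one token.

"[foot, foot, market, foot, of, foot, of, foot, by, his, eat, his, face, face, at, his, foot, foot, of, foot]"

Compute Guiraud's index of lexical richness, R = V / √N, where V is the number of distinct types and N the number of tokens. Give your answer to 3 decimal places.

1.789

N = 20, V = 8.
√N = 4.472136
R = 8 / 4.472136 = 1.789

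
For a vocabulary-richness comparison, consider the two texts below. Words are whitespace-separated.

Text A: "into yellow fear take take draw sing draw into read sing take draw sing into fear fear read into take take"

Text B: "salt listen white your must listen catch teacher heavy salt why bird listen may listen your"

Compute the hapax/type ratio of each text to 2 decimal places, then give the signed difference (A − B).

A: hapax=1, V=7, ratio=0.14
B: hapax=8, V=11, ratio=0.73
Difference = 0.14 − 0.73 = -0.59

-0.59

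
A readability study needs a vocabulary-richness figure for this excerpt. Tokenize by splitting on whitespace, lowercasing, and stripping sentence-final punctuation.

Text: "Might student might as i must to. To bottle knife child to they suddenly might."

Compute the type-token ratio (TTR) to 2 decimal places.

0.73

N = 15 tokens, V = 11 types.
TTR = V / N = 11 / 15 = 0.73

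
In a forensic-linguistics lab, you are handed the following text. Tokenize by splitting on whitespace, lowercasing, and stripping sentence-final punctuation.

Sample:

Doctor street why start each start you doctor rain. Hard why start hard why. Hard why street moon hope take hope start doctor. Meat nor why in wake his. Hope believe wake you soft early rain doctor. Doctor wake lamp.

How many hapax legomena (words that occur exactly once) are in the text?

11

Frequencies: doctor:5, why:5, start:4, hard:3, hope:3, wake:3, street:2, you:2, rain:2, each:1, moon:1, take:1, meat:1, nor:1, in:1, his:1, believe:1, soft:1, early:1, lamp:1
Hapax (freq=1): believe, each, early, his, in, lamp, meat, moon, nor, soft, take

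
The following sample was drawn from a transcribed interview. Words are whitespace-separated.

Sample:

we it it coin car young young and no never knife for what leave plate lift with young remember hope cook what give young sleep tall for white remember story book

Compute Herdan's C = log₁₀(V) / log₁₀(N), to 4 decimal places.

N = 31, V = 24.
log₁₀(V) = 1.380211, log₁₀(N) = 1.491362
C = 1.380211 / 1.491362 = 0.9255

0.9255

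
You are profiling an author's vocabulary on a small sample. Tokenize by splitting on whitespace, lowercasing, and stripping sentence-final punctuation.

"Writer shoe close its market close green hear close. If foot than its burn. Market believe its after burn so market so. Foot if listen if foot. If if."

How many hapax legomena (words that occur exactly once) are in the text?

Frequencies: if:5, close:3, its:3, market:3, foot:3, burn:2, so:2, writer:1, shoe:1, green:1, hear:1, than:1, believe:1, after:1, listen:1
Hapax (freq=1): after, believe, green, hear, listen, shoe, than, writer

8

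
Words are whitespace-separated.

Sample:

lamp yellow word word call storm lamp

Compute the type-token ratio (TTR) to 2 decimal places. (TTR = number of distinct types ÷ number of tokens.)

N = 7 tokens, V = 5 types.
TTR = V / N = 5 / 7 = 0.71

0.71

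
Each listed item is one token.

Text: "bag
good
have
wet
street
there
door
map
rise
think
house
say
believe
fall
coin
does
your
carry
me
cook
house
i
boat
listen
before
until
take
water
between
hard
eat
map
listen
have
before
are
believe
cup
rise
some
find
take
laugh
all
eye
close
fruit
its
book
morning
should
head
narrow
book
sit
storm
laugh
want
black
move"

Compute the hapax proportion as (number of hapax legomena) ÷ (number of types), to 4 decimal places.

0.8000

Frequencies: have:2, map:2, rise:2, house:2, believe:2, listen:2, before:2, take:2, laugh:2, book:2, bag:1, good:1, wet:1, street:1, there:1, door:1, think:1, say:1, fall:1, coin:1, … (30 more, each freq 1)
Hapax count = 40; type count = 50.
Ratio = 40 / 50 = 0.8000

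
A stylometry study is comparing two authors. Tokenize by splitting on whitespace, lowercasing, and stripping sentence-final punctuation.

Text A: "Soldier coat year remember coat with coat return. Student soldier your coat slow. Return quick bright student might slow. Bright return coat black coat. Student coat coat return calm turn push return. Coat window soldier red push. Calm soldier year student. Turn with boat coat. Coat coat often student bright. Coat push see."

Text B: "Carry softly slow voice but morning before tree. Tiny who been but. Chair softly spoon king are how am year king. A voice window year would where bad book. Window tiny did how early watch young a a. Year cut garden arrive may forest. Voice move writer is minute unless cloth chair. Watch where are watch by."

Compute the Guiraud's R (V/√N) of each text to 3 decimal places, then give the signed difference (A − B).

-2.413

A: V=21, N=53, R=2.885
B: V=40, N=57, R=5.298
Difference = 2.885 − 5.298 = -2.413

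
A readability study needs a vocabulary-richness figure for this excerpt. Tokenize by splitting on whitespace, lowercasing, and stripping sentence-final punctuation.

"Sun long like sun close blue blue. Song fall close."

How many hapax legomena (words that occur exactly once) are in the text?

Frequencies: sun:2, close:2, blue:2, long:1, like:1, song:1, fall:1
Hapax (freq=1): fall, like, long, song

4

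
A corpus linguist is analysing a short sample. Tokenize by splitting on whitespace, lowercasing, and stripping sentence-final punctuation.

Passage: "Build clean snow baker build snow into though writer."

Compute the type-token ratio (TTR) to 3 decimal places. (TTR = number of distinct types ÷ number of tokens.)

N = 9 tokens, V = 7 types.
TTR = V / N = 7 / 9 = 0.778

0.778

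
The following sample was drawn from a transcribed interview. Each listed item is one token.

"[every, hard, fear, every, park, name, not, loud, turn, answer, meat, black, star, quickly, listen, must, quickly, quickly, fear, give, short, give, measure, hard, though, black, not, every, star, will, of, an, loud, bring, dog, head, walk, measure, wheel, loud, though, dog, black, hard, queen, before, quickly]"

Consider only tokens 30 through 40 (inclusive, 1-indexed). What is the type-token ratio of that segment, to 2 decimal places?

0.91

Segment tokens 30–40: will, of, an, loud, bring, dog, head, walk, measure, wheel, loud
Segment N = 11, segment V = 10.
TTR = 10 / 11 = 0.91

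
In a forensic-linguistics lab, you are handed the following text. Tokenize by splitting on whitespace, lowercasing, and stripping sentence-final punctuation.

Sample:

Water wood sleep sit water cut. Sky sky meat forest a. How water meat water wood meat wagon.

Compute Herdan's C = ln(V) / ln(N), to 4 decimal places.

0.8296

N = 18, V = 11.
ln(V) = 2.397895, ln(N) = 2.890372
C = 2.397895 / 2.890372 = 0.8296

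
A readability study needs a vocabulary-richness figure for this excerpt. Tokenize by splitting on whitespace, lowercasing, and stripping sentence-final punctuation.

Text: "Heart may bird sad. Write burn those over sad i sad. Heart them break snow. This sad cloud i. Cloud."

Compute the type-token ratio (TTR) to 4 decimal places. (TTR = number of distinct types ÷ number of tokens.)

N = 20 tokens, V = 14 types.
TTR = V / N = 14 / 20 = 0.7000

0.7000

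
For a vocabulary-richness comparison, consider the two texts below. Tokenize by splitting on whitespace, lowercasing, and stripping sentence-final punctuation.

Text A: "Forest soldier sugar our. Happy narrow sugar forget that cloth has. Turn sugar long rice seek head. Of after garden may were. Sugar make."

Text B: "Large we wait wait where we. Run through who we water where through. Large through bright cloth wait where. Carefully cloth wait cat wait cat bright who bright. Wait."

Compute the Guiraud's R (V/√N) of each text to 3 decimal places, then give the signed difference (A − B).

2.059

A: V=21, N=24, R=4.287
B: V=12, N=29, R=2.228
Difference = 4.287 − 2.228 = 2.059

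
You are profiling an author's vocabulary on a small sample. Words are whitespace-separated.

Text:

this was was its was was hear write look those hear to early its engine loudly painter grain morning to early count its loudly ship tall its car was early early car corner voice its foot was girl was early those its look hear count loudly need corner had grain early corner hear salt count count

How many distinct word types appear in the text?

25

Distinct types: {car, corner, count, early, engine, foot, girl, grain, had, hear, its, look, loudly, morning, need, painter, salt, ship, tall, this, those, to, voice, was, write}
V = 25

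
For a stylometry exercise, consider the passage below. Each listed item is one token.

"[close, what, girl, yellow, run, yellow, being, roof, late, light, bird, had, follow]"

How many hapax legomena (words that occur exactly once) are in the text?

11

Frequencies: yellow:2, close:1, what:1, girl:1, run:1, being:1, roof:1, late:1, light:1, bird:1, had:1, follow:1
Hapax (freq=1): being, bird, close, follow, girl, had, late, light, roof, run, what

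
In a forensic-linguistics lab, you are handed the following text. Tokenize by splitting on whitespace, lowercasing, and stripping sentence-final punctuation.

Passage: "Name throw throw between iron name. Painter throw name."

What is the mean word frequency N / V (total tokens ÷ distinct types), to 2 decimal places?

1.80

N = 9 tokens, V = 5 types.
Mean frequency = N / V = 9 / 5 = 1.80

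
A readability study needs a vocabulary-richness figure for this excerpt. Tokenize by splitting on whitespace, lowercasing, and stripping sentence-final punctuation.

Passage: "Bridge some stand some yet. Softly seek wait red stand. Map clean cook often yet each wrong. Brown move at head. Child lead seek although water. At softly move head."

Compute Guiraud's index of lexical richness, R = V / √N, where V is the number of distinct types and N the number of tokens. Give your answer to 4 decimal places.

N = 30, V = 22.
√N = 5.477226
R = 22 / 5.477226 = 4.0166

4.0166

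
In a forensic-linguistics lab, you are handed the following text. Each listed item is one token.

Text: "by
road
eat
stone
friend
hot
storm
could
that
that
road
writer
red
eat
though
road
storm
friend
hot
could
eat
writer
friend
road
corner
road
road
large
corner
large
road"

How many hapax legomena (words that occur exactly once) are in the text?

4

Frequencies: road:7, eat:3, friend:3, hot:2, storm:2, could:2, that:2, writer:2, corner:2, large:2, by:1, stone:1, red:1, though:1
Hapax (freq=1): by, red, stone, though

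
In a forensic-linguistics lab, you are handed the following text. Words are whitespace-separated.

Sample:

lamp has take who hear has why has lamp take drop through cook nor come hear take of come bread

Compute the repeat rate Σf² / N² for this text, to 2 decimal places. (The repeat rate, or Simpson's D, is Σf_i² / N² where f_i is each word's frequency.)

Frequencies: has:3, take:3, lamp:2, hear:2, come:2, who:1, why:1, drop:1, through:1, cook:1, nor:1, of:1, bread:1
Σf² = 38; N² = 400
Repeat rate = 38 / 400 = 0.10

0.10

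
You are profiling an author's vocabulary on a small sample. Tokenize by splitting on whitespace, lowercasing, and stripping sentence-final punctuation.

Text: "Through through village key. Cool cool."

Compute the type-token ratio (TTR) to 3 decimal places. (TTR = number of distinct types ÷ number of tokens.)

0.667

N = 6 tokens, V = 4 types.
TTR = V / N = 4 / 6 = 0.667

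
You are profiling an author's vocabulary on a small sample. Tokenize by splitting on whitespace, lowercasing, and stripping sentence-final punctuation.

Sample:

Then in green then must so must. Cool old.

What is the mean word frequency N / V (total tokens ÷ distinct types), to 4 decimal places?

1.2857

N = 9 tokens, V = 7 types.
Mean frequency = N / V = 9 / 7 = 1.2857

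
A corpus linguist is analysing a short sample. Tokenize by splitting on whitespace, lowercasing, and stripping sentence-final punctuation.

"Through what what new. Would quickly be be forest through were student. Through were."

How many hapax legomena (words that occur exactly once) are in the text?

Frequencies: through:3, what:2, be:2, were:2, new:1, would:1, quickly:1, forest:1, student:1
Hapax (freq=1): forest, new, quickly, student, would

5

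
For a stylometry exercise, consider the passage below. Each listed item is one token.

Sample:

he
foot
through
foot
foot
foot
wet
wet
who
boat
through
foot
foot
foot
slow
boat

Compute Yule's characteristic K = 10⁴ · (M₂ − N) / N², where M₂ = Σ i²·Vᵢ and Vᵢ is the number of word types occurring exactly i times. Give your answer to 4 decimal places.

Frequencies: foot:7, through:2, wet:2, boat:2, he:1, who:1, slow:1
N = 16. Frequency spectrum: V_1=3, V_2=3, V_7=1
M₂ = 1²·3 + 2²·3 + 7²·1 = 64
K = 10000 × (64 − 16) / 16² = 1875.0000

1875.0000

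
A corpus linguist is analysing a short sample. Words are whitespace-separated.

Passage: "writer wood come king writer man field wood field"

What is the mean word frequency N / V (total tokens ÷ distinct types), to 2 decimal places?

N = 9 tokens, V = 6 types.
Mean frequency = N / V = 9 / 6 = 1.50

1.50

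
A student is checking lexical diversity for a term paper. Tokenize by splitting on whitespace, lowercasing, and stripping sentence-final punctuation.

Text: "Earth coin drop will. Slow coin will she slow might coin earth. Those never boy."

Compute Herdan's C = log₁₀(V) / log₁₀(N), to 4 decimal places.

0.8503

N = 15, V = 10.
log₁₀(V) = 1.000000, log₁₀(N) = 1.176091
C = 1.000000 / 1.176091 = 0.8503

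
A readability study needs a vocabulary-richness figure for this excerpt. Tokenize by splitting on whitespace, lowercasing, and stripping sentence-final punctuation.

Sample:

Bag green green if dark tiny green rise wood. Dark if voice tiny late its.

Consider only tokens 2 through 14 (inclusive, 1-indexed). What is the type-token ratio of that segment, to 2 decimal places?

Segment tokens 2–14: green, green, if, dark, tiny, green, rise, wood, dark, if, voice, tiny, late
Segment N = 13, segment V = 8.
TTR = 8 / 13 = 0.62

0.62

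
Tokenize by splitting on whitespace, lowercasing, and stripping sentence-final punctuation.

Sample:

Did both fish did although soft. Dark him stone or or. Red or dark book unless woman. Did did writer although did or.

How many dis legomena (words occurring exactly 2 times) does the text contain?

Frequencies: did:5, or:4, although:2, dark:2, both:1, fish:1, soft:1, him:1, stone:1, red:1, book:1, unless:1, woman:1, writer:1
Words with frequency 2: although, dark

2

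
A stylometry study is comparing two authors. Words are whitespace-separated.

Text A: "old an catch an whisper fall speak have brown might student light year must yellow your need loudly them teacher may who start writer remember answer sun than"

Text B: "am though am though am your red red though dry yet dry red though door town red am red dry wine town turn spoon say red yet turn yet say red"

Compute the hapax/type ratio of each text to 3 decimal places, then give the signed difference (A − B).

A: hapax=26, V=27, ratio=0.963
B: hapax=4, V=12, ratio=0.333
Difference = 0.963 − 0.333 = 0.630

0.630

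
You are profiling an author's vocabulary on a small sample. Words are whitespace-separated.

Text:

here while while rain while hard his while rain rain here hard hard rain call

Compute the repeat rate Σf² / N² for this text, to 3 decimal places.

0.209

Frequencies: while:4, rain:4, hard:3, here:2, his:1, call:1
Σf² = 47; N² = 225
Repeat rate = 47 / 225 = 0.209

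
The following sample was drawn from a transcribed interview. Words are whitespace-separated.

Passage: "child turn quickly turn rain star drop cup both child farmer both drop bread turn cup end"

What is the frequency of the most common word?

3

Frequencies: turn:3, child:2, drop:2, cup:2, both:2, quickly:1, rain:1, star:1, farmer:1, bread:1, end:1
Most common: 'turn' with frequency 3.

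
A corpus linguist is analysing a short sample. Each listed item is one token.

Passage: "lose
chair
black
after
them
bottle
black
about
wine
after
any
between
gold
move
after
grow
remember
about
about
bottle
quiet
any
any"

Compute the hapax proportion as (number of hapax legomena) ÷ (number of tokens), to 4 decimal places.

0.4348

Frequencies: after:3, about:3, any:3, black:2, bottle:2, lose:1, chair:1, them:1, wine:1, between:1, gold:1, move:1, grow:1, remember:1, quiet:1
Hapax count = 10; token count = 23.
Ratio = 10 / 23 = 0.4348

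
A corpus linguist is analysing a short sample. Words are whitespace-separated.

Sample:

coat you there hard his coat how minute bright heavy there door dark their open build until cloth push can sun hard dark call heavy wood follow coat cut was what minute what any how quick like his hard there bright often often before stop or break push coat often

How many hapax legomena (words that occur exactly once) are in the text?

21

Frequencies: coat:4, there:3, hard:3, often:3, his:2, how:2, minute:2, bright:2, heavy:2, dark:2, push:2, what:2, you:1, door:1, their:1, open:1, build:1, until:1, cloth:1, can:1, … (13 more, each freq 1)
Hapax (freq=1): any, before, break, build, call, can, cloth, cut, door, follow, like, open, or, quick, stop, sun, their, until, was, wood, you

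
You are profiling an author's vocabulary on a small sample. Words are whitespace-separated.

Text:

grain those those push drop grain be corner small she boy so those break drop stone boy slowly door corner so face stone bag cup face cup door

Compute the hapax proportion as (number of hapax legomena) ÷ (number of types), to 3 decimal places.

Frequencies: those:3, grain:2, drop:2, corner:2, boy:2, so:2, stone:2, door:2, face:2, cup:2, push:1, be:1, small:1, she:1, break:1, slowly:1, bag:1
Hapax count = 7; type count = 17.
Ratio = 7 / 17 = 0.412

0.412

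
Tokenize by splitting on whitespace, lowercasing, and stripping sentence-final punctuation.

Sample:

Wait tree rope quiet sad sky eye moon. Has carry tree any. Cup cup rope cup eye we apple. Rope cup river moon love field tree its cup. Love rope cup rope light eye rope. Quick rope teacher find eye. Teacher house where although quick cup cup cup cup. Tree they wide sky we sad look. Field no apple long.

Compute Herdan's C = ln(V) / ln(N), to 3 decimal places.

0.831

N = 60, V = 30.
ln(V) = 3.401197, ln(N) = 4.094345
C = 3.401197 / 4.094345 = 0.831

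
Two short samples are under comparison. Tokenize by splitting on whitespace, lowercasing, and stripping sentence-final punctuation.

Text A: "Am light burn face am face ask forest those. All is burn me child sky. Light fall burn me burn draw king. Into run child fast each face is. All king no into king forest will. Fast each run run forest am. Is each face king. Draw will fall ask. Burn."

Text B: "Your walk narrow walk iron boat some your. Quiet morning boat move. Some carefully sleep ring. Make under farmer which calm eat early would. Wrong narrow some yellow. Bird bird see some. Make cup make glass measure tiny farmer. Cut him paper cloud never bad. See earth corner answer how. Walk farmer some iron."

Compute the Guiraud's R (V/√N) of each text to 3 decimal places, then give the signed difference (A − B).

-2.230

A: V=21, N=51, R=2.941
B: V=38, N=54, R=5.171
Difference = 2.941 − 5.171 = -2.230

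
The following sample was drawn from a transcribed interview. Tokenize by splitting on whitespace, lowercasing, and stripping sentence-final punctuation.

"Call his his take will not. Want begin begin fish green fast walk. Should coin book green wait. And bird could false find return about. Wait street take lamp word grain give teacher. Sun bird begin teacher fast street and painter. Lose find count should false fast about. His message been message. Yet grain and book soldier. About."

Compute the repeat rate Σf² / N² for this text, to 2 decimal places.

Frequencies: his:3, begin:3, fast:3, and:3, about:3, take:2, green:2, should:2, book:2, wait:2, bird:2, false:2, find:2, street:2, grain:2, teacher:2, message:2, call:1, will:1, not:1, … (16 more, each freq 1)
Σf² = 112; N² = 3364
Repeat rate = 112 / 3364 = 0.03

0.03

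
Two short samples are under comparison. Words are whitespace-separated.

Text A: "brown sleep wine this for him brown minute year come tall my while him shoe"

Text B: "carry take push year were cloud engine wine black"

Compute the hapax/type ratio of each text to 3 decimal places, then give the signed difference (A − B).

A: hapax=11, V=13, ratio=0.846
B: hapax=9, V=9, ratio=1.000
Difference = 0.846 − 1.000 = -0.154

-0.154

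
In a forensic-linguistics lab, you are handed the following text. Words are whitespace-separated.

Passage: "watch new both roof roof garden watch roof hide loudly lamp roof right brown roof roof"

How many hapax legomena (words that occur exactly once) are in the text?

Frequencies: roof:6, watch:2, new:1, both:1, garden:1, hide:1, loudly:1, lamp:1, right:1, brown:1
Hapax (freq=1): both, brown, garden, hide, lamp, loudly, new, right

8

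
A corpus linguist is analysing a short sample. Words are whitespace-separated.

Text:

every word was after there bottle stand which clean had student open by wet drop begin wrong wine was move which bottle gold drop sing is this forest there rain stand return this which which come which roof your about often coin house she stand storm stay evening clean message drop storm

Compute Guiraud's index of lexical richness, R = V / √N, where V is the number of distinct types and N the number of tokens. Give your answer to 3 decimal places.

N = 52, V = 38.
√N = 7.211103
R = 38 / 7.211103 = 5.270

5.270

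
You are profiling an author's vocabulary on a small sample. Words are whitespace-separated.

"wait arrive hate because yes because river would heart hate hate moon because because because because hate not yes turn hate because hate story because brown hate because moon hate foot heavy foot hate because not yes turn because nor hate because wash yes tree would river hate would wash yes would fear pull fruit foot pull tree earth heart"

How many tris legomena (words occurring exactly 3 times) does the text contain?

1

Frequencies: because:12, hate:11, yes:5, would:4, foot:3, river:2, heart:2, moon:2, not:2, turn:2, wash:2, tree:2, pull:2, wait:1, arrive:1, story:1, brown:1, heavy:1, nor:1, fear:1, … (2 more, each freq 1)
Words with frequency 3: foot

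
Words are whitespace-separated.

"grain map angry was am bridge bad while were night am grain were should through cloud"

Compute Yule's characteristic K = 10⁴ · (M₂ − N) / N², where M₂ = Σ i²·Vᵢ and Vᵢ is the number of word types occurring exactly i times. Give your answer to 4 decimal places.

Frequencies: grain:2, am:2, were:2, map:1, angry:1, was:1, bridge:1, bad:1, while:1, night:1, should:1, through:1, cloud:1
N = 16. Frequency spectrum: V_1=10, V_2=3
M₂ = 1²·10 + 2²·3 = 22
K = 10000 × (22 − 16) / 16² = 234.3750

234.3750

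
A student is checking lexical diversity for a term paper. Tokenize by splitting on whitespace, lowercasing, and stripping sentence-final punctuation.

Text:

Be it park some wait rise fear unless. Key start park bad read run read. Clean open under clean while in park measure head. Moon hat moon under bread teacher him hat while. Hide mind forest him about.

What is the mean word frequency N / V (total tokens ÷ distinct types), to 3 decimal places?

1.310

N = 38 tokens, V = 29 types.
Mean frequency = N / V = 38 / 29 = 1.310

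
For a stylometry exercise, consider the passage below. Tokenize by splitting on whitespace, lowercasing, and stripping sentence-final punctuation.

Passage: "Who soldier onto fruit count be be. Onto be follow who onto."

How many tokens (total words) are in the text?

Tokens: who, soldier, onto, fruit, count, be, be, onto, be, follow, who, onto
N = 12

12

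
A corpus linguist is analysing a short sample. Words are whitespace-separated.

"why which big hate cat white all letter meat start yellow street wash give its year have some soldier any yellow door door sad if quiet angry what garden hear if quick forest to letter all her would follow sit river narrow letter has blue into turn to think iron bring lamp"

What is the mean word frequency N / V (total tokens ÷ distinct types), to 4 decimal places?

N = 52 tokens, V = 45 types.
Mean frequency = N / V = 52 / 45 = 1.1556

1.1556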